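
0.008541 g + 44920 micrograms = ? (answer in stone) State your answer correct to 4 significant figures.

8.419e-6 stone

0.008541 g = 1.34498e-6 st and 44920 μg = 7.07369e-6 st.
1.34498e-6 + 7.07369e-6 ≈ 8.419e-6 st.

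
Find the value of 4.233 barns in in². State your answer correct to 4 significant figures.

6.561e-25 in²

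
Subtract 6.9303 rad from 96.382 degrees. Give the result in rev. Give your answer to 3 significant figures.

-0.835 revolutions

96.382 ° = 0.267728 rev and 6.9303 rad = 1.10299 rev.
0.267728 − 1.10299 ≈ -0.835 rev.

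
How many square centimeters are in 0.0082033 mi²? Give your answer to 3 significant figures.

1 mi² = 2.58999e+10 cm².
Thus 0.0082033 × 2.58999e+10 ≈ 2.12e+8 cm².

2.12e+8 square centimeters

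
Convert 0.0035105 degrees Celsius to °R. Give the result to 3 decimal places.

°R = (°C + 273.15) × 9/5.
Applying the formula gives 491.676 °R.

491.676 °R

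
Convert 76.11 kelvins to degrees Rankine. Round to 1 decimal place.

°R = K × 9/5.
Applying the formula gives 137.0 °R.

137.0 °R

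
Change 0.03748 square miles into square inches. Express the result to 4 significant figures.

1.505e+8 in²

1 mi² = 4.01449e+9 square inches.
Thus 0.03748 × 4.01449e+9 ≈ 1.505e+8 in².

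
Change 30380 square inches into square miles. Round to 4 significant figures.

7.568 × 10^-6 mi²

1 in² = 2.49098 × 10^-10 mi².
Then 30380 × 2.49098 × 10^-10 ≈ 7.568 × 10^-6 mi².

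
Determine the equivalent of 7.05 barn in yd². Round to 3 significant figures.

8.43 × 10^-28 square yards

1 barn = 1.19599 × 10^-28 yd².
So 7.05 × 1.19599 × 10^-28 ≈ 8.43 × 10^-28 yd².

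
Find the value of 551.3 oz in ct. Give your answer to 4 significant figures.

1 oz = 141.748 carats.
551.3 × 141.748 ≈ 78150 ct.

78150 ct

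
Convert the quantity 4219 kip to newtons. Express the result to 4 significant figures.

1 kip = 4448.22 N.
So 4219 × 4448.22 ≈ 1.877e+7 N.

1.877e+7 N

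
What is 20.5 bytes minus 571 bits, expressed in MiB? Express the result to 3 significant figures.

20.5 B = 1.95503 × 10^-5 MiB and 571 bit = 6.80685 × 10^-5 MiB.
1.95503 × 10^-5 − 6.80685 × 10^-5 ≈ -4.85 × 10^-5 MiB.

-4.85 × 10^-5 mebibytes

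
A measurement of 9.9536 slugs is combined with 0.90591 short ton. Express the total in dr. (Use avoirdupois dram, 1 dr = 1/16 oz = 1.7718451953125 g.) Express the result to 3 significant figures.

546000 drams

9.9536 slug = 81983.4 dr and 0.90591 short ton = 463826 dr.
81983.4 + 463826 ≈ 546000 dr.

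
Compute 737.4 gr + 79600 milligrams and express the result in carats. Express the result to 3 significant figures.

737.4 gr = 238.914 ct and 79600 mg = 398.000 ct.
238.914 + 398.000 ≈ 637 ct.

637 ct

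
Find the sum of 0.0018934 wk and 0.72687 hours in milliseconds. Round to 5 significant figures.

3.7619e+6 ms

0.0018934 wk = 1.14513e+6 ms and 0.72687 h = 2.61673e+6 ms.
1.14513e+6 + 2.61673e+6 ≈ 3.7619e+6 ms.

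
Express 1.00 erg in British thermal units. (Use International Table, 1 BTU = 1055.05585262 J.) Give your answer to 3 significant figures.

1 erg = 9.47817e-11 British thermal units.
Thus 1.00 × 9.47817e-11 ≈ 9.48e-11 BTU.

9.48e-11 British thermal units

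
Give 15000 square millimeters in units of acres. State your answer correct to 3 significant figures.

1 square millimeter = 2.47105 × 10^-10 acres.
Then 15000 × 2.47105 × 10^-10 ≈ 3.71 × 10^-6 acre.

3.71 × 10^-6 acres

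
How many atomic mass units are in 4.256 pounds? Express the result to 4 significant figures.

1 pound = 2.73160e+26 u.
So 4.256 × 2.73160e+26 ≈ 1.163e+27 u.

1.163e+27 atomic mass units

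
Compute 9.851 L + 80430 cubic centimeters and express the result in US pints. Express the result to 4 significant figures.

9.851 L = 20.8189 US pt and 80430 cm³ = 169.979 US pt.
20.8189 + 169.979 ≈ 190.8 US pt.

190.8 US pt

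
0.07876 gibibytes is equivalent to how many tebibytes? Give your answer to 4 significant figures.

7.691e-5 TiB

1 gibibyte = 0.0009765625 tebibytes.
Thus 0.07876 × 0.0009765625 ≈ 7.691e-5 TiB.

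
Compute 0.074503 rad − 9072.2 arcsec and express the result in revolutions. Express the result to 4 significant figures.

0.004857 revolutions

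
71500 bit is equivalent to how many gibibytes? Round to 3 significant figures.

1 bit = 1.16415 × 10^-10 GiB.
Thus 71500 × 1.16415 × 10^-10 ≈ 8.32 × 10^-6 GiB.

8.32 × 10^-6 GiB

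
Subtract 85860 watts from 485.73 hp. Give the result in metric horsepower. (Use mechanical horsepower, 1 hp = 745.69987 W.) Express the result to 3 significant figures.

376 PS

485.73 hp = 492.467 PS and 85860 W = 116.737 PS.
492.467 − 116.737 ≈ 376 PS.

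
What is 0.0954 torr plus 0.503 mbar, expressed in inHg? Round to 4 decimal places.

0.0954 torr = 0.00375590 inHg and 0.503 mbar = 0.0148536 inHg.
0.00375590 + 0.0148536 ≈ 0.0186 inHg.

0.0186 inHg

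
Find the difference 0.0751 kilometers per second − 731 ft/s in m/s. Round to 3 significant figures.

-148 m/s

0.0751 km/s = 75.1000 m/s and 731 ft/s = 222.809 m/s.
75.1000 − 222.809 ≈ -148 m/s.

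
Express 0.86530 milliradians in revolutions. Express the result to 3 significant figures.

1 mrad = 0.000159155 revolutions.
0.86530 × 0.000159155 ≈ 0.000138 rev.

0.000138 rev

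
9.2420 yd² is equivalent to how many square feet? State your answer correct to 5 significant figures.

1 square yard = 9.00000 ft².
Then 9.2420 × 9.00000 ≈ 83.178 ft².

83.178 ft²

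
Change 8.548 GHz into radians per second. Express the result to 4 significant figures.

5.371e+10 rad/s

1 gigahertz = 6.28319e+9 radians per second.
Thus 8.548 × 6.28319e+9 ≈ 5.371e+10 rad/s.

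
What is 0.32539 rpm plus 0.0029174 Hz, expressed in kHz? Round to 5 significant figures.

8.3406 × 10^-6 kilohertz

0.32539 rpm = 5.42317 × 10^-6 kHz and 0.0029174 Hz = 2.91740 × 10^-6 kHz.
5.42317 × 10^-6 + 2.91740 × 10^-6 ≈ 8.3406 × 10^-6 kHz.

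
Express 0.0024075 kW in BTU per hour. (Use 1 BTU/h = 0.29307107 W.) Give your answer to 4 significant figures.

8.215 BTU/h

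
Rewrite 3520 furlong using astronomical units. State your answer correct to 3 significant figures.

4.73e-6 au

1 furlong = 1.34473e-9 au.
Thus 3520 × 1.34473e-9 ≈ 4.73e-6 au.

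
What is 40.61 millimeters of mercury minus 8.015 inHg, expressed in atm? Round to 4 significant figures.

40.61 mmHg = 0.0534342 atm and 8.015 inHg = 0.267870 atm.
0.0534342 − 0.267870 ≈ -0.2144 atm.

-0.2144 atmospheres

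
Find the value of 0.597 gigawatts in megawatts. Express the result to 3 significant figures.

597 MW

1 GW = 1000.00 megawatts.
Then 0.597 × 1000.00 ≈ 597 MW.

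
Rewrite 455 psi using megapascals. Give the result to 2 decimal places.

1 psi = 0.00689476 MPa.
Thus 455 × 0.00689476 ≈ 3.14 MPa.

3.14 megapascals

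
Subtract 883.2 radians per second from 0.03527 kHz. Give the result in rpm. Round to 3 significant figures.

-6320 rpm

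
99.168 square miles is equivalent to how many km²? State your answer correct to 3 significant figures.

257 km²

1 square mile = 2.58999 km².
Then 99.168 × 2.58999 ≈ 257 km².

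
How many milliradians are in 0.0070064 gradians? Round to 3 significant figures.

0.110 mrad

1 grad = 15.7080 milliradians.
0.0070064 × 15.7080 ≈ 0.110 mrad.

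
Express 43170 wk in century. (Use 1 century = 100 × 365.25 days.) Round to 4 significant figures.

1 week = 0.000191650 century.
43170 × 0.000191650 ≈ 8.274 century.

8.274 century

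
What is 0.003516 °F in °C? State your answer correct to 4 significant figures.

-17.78 degrees Celsius

°C = (°F − 32) × 5/9.
Applying the formula gives -17.78 °C.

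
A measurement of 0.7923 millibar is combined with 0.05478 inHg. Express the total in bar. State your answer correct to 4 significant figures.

0.002647 bar

0.7923 mbar = 0.000792300 bar and 0.05478 inHg = 0.00185506 bar.
0.000792300 + 0.00185506 ≈ 0.002647 bar.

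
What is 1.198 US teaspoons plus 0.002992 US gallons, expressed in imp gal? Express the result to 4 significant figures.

1.198 US tsp = 0.00129888 imp gal and 0.002992 US gal = 0.00249136 imp gal.
0.00129888 + 0.00249136 ≈ 0.003790 imp gal.

0.003790 imp gal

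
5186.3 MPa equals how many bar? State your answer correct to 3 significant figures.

1 megapascal = 10.0000 bar.
Thus 5186.3 × 10.0000 ≈ 51900 bar.

51900 bar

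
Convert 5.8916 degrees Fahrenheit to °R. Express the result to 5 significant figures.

°R = °F + 459.67.
Applying the formula gives 465.56 °R.

465.56 °R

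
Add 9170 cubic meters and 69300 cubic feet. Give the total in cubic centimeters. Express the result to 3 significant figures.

1.11 × 10^10 cm³

9170 m³ = 9.17000 × 10^9 cm³ and 69300 ft³ = 1.96236 × 10^9 cm³.
9.17000 × 10^9 + 1.96236 × 10^9 ≈ 1.11 × 10^10 cm³.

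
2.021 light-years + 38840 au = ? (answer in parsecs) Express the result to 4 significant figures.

2.021 ly = 0.619641 pc and 38840 au = 0.188302 pc.
0.619641 + 0.188302 ≈ 0.8079 pc.

0.8079 pc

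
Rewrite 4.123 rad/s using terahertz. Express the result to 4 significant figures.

6.562 × 10^-13 terahertz

1 rad/s = 1.59155 × 10^-13 THz.
4.123 × 1.59155 × 10^-13 ≈ 6.562 × 10^-13 THz.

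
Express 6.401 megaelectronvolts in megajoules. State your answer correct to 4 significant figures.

1 megaelectronvolt = 1.60218e-19 megajoules.
Thus 6.401 × 1.60218e-19 ≈ 1.026e-18 MJ.

1.026e-18 MJ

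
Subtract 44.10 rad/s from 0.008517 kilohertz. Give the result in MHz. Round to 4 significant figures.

1.498e-6 megahertz

0.008517 kHz = 8.51700e-6 MHz and 44.10 rad/s = 7.01873e-6 MHz.
8.51700e-6 − 7.01873e-6 ≈ 1.498e-6 MHz.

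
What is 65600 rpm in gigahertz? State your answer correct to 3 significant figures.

1 rpm = 1.66667e-11 GHz.
Then 65600 × 1.66667e-11 ≈ 1.09e-6 GHz.

1.09e-6 gigahertz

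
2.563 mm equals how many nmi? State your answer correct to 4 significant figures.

1.384 × 10^-6 nautical miles

1 mm = 5.39957 × 10^-7 nmi.
Thus 2.563 × 5.39957 × 10^-7 ≈ 1.384 × 10^-6 nmi.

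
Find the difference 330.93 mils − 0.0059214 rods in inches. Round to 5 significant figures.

-0.84151 inches

330.93 mil = 0.330930 in and 0.0059214 rod = 1.17244 in.
0.330930 − 1.17244 ≈ -0.84151 in.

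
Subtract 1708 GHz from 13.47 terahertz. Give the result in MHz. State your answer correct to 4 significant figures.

13.47 THz = 1.34700e+7 MHz and 1708 GHz = 1.70800e+6 MHz.
1.34700e+7 − 1.70800e+6 ≈ 1.176e+7 MHz.

1.176e+7 megahertz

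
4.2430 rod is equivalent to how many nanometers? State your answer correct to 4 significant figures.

2.134e+10 nm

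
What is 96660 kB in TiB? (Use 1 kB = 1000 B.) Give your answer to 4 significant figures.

8.791e-5 TiB

1 kilobyte = 9.09495e-10 tebibytes.
Then 96660 × 9.09495e-10 ≈ 8.791e-5 TiB.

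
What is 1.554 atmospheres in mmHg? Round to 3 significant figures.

1180 mmHg

1 atmosphere = 760.000 mmHg.
Thus 1.554 × 760.000 ≈ 1180 mmHg.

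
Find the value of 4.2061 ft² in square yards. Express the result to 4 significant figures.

1 ft² = 0.111111 yd².
So 4.2061 × 0.111111 ≈ 0.4673 yd².

0.4673 yd²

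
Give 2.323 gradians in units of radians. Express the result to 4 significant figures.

1 gradian = 0.0157080 radians.
So 2.323 × 0.0157080 ≈ 0.03649 rad.

0.03649 rad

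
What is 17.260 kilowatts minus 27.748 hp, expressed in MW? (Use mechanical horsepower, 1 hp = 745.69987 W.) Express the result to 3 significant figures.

-0.00343 MW

17.260 kW = 0.0172600 MW and 27.748 hp = 0.0206917 MW.
0.0172600 − 0.0206917 ≈ -0.00343 MW.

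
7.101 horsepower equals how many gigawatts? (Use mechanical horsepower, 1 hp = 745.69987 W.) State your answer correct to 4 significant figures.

5.295e-6 gigawatts

1 horsepower = 7.45700e-7 GW.
Then 7.101 × 7.45700e-7 ≈ 5.295e-6 GW.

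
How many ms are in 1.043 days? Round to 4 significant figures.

9.012 × 10^7 milliseconds

1 day = 8.64000 × 10^7 ms.
Thus 1.043 × 8.64000 × 10^7 ≈ 9.012 × 10^7 ms.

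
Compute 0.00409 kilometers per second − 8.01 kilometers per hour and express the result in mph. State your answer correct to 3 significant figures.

0.00409 km/s = 9.14907 mph and 8.01 km/h = 4.97718 mph.
9.14907 − 4.97718 ≈ 4.17 mph.

4.17 miles per hour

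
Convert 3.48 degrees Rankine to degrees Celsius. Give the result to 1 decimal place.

-271.2 °C

°R = (°C + 273.15) × 9/5.
Applying the formula gives -271.2 °C.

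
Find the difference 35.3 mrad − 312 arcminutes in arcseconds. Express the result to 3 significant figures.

35.3 mrad = 7281.15 arcsec and 312 arcmin = 18720.0 arcsec.
7281.15 − 18720.0 ≈ -11400 arcsec.

-11400 arcseconds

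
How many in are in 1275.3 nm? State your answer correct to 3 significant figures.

1 nm = 3.93701e-8 in.
So 1275.3 × 3.93701e-8 ≈ 5.02e-5 in.

5.02e-5 in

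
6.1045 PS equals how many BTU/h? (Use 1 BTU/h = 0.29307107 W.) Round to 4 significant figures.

15320 BTU/h

1 metric horsepower = 2509.63 BTU per hour.
Thus 6.1045 × 2509.63 ≈ 15320 BTU/h.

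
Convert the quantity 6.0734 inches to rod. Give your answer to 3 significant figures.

0.0307 rod

1 inch = 0.00505051 rod.
6.0734 × 0.00505051 ≈ 0.0307 rod.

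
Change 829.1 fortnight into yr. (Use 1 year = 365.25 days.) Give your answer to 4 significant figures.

31.78 yr

1 fortnight = 0.0383299 years.
829.1 × 0.0383299 ≈ 31.78 yr.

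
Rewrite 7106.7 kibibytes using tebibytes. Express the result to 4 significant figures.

1 kibibyte = 9.31323e-10 TiB.
7106.7 × 9.31323e-10 ≈ 6.619e-6 TiB.

6.619e-6 TiB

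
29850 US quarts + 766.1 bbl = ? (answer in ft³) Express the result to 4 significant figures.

5299 ft³

29850 US qt = 997.591 ft³ and 766.1 bbl = 4301.33 ft³.
997.591 + 4301.33 ≈ 5299 ft³.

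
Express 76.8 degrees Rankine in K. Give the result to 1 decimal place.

42.7 K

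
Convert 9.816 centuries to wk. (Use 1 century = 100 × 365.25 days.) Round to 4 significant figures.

51220 weeks

1 century = 5217.86 wk.
Thus 9.816 × 5217.86 ≈ 51220 wk.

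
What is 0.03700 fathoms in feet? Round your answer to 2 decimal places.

1 fathom = 6.00000 feet.
So 0.03700 × 6.00000 ≈ 0.22 ft.

0.22 ft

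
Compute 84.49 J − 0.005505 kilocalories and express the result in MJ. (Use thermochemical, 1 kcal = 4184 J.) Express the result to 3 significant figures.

6.15e-5 MJ

84.49 J = 8.44900e-5 MJ and 0.005505 kcal = 2.30329e-5 MJ.
8.44900e-5 − 2.30329e-5 ≈ 6.15e-5 MJ.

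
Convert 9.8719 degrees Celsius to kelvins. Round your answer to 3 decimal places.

283.022 kelvins

K = °C + 273.15.
Applying the formula gives 283.022 K.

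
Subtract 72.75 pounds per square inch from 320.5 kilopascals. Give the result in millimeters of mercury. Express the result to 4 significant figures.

-1358 mmHg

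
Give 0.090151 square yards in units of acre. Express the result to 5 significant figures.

1 square yard = 0.000206612 acres.
So 0.090151 × 0.000206612 ≈ 1.8626e-5 acre.

1.8626e-5 acre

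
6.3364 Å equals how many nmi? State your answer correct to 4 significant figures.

1 angstrom = 5.39957 × 10^-14 nautical miles.
Then 6.3364 × 5.39957 × 10^-14 ≈ 3.421 × 10^-13 nmi.

3.421 × 10^-13 nmi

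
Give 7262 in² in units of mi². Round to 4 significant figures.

1.809 × 10^-6 mi²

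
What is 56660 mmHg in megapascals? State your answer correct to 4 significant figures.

7.554 megapascals

1 millimeter of mercury = 0.000133322 MPa.
So 56660 × 0.000133322 ≈ 7.554 MPa.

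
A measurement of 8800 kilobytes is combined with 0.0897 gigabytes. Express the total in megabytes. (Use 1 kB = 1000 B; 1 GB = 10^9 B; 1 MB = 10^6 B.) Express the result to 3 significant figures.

98.5 MB

8800 kB = 8.80000 MB and 0.0897 GB = 89.7000 MB.
8.80000 + 89.7000 ≈ 98.5 MB.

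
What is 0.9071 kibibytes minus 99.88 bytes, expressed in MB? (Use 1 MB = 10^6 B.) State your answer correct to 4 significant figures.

0.0008290 megabytes

0.9071 KiB = 0.000928870 MB and 99.88 B = 9.98800e-5 MB.
0.000928870 − 9.98800e-5 ≈ 0.0008290 MB.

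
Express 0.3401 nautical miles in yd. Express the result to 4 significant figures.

688.8 yards

1 nmi = 2025.37 yards.
0.3401 × 2025.37 ≈ 688.8 yd.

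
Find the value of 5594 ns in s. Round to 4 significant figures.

1 nanosecond = 1.00000 × 10^-9 s.
So 5594 × 1.00000 × 10^-9 ≈ 5.594 × 10^-6 s.

5.594 × 10^-6 seconds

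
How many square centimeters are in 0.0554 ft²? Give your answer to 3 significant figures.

1 square foot = 929.030 square centimeters.
Thus 0.0554 × 929.030 ≈ 51.5 cm².

51.5 square centimeters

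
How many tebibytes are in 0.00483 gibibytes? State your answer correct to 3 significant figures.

1 gibibyte = 0.0009765625 TiB.
Thus 0.00483 × 0.0009765625 ≈ 4.72 × 10^-6 TiB.

4.72 × 10^-6 tebibytes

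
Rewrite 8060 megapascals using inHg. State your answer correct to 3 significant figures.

2.38e+6 inHg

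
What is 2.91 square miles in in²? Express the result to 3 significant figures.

1 square mile = 4.01449 × 10^9 in².
2.91 × 4.01449 × 10^9 ≈ 1.17 × 10^10 in².

1.17 × 10^10 in²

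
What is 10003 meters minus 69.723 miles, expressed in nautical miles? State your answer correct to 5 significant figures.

-55.186 nautical miles

10003 m = 5.40119 nmi and 69.723 mi = 60.5876 nmi.
5.40119 − 60.5876 ≈ -55.186 nmi.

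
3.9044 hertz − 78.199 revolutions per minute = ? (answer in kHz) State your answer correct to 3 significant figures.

3.9044 Hz = 0.00390440 kHz and 78.199 rpm = 0.00130332 kHz.
0.00390440 − 0.00130332 ≈ 0.00260 kHz.

0.00260 kilohertz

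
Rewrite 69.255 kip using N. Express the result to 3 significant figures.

1 kip = 4448.22 N.
So 69.255 × 4448.22 ≈ 308000 N.

308000 newtons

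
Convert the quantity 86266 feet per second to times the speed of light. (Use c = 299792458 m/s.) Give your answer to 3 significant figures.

8.77e-5 times the speed of light

1 foot per second = 1.01670e-9 c.
86266 × 1.01670e-9 ≈ 8.77e-5 c.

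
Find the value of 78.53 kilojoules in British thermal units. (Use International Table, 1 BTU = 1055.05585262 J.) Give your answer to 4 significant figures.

74.43 BTU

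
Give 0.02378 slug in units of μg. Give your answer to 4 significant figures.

1 slug = 1.45939 × 10^10 μg.
Thus 0.02378 × 1.45939 × 10^10 ≈ 3.470 × 10^8 μg.

3.470 × 10^8 μg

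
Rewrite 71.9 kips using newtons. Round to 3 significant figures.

320000 newtons

1 kip = 4448.22 newtons.
So 71.9 × 4448.22 ≈ 320000 N.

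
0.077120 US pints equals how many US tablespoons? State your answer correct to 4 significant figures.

2.468 US tbsp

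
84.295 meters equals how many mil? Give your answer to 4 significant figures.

1 m = 39370.1 mil.
Then 84.295 × 39370.1 ≈ 3.319 × 10^6 mil.

3.319 × 10^6 mil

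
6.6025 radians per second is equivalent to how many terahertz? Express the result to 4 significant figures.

1 radian per second = 1.59155e-13 THz.
Then 6.6025 × 1.59155e-13 ≈ 1.051e-12 THz.

1.051e-12 THz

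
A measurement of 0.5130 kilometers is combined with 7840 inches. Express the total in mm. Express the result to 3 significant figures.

712000 mm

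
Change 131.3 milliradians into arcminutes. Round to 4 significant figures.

1 mrad = 3.43775 arcmin.
Thus 131.3 × 3.43775 ≈ 451.4 arcmin.

451.4 arcmin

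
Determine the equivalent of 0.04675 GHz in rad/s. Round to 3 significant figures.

2.94 × 10^8 rad/s

1 GHz = 6.28319 × 10^9 rad/s.
Thus 0.04675 × 6.28319 × 10^9 ≈ 2.94 × 10^8 rad/s.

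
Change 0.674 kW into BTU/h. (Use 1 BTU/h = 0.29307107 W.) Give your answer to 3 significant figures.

2300 BTU/h

1 kW = 3412.14 BTU/h.
Thus 0.674 × 3412.14 ≈ 2300 BTU/h.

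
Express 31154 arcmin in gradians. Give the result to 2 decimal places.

1 arcminute = 0.0185185 grad.
So 31154 × 0.0185185 ≈ 576.93 grad.

576.93 grad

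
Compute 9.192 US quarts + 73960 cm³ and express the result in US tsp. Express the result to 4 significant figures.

16770 US teaspoons

9.192 US qt = 1764.86 US tsp and 73960 cm³ = 15005.3 US tsp.
1764.86 + 15005.3 ≈ 16770 US tsp.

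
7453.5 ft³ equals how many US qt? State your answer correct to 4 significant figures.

223000 US quarts

1 ft³ = 29.9221 US qt.
Then 7453.5 × 29.9221 ≈ 223000 US qt.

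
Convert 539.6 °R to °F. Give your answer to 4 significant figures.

79.93 degrees Fahrenheit

°R = °F + 459.67.
Applying the formula gives 79.93 °F.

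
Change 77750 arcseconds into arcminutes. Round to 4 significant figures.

1 arcsecond = 0.0166667 arcmin.
So 77750 × 0.0166667 ≈ 1296 arcmin.

1296 arcminutes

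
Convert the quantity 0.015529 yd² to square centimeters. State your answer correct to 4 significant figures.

1 square yard = 8361.27 cm².
Then 0.015529 × 8361.27 ≈ 129.8 cm².

129.8 square centimeters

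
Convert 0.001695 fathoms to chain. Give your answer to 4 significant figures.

0.0001541 chain

1 fathom = 0.0909091 chain.
So 0.001695 × 0.0909091 ≈ 0.0001541 chain.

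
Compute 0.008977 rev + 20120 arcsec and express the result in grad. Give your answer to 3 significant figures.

0.008977 rev = 3.59080 grad and 20120 arcsec = 6.20988 grad.
3.59080 + 6.20988 ≈ 9.80 grad.

9.80 gradians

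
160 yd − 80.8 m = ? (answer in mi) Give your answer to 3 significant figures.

160 yd = 0.0909091 mi and 80.8 m = 0.0502068 mi.
0.0909091 − 0.0502068 ≈ 0.0407 mi.

0.0407 mi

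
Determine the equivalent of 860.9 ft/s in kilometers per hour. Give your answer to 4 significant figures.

944.6 kilometers per hour

1 foot per second = 1.09728 kilometers per hour.
860.9 × 1.09728 ≈ 944.6 km/h.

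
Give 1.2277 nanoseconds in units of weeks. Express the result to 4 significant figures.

2.030e-15 wk

1 nanosecond = 1.65344e-15 wk.
So 1.2277 × 1.65344e-15 ≈ 2.030e-15 wk.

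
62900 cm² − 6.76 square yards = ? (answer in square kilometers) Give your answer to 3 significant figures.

6.38 × 10^-7 km²

62900 cm² = 6.29000 × 10^-6 km² and 6.76 yd² = 5.65222 × 10^-6 km².
6.29000 × 10^-6 − 5.65222 × 10^-6 ≈ 6.38 × 10^-7 km².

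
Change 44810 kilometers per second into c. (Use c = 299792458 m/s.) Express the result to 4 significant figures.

1 km/s = 3.33564e-6 c.
44810 × 3.33564e-6 ≈ 0.1495 c.

0.1495 c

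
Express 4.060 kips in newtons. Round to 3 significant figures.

18100 newtons

1 kip = 4448.22 newtons.
So 4.060 × 4448.22 ≈ 18100 N.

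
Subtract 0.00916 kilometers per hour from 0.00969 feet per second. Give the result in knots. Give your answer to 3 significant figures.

0.000795 kn

0.00969 ft/s = 0.00574117 kn and 0.00916 km/h = 0.00494600 kn.
0.00574117 − 0.00494600 ≈ 0.000795 kn.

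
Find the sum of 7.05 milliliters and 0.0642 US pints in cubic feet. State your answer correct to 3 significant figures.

0.00132 ft³

7.05 mL = 0.000248968 ft³ and 0.0642 US pt = 0.00107279 ft³.
0.000248968 + 0.00107279 ≈ 0.00132 ft³.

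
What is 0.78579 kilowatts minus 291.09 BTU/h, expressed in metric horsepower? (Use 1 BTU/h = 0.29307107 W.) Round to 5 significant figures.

0.95239 PS

0.78579 kW = 1.06838 PS and 291.09 BTU/h = 0.115989 PS.
1.06838 − 0.115989 ≈ 0.95239 PS.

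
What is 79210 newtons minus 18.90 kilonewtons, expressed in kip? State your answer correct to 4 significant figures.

13.56 kip

79210 N = 17.8071 kip and 18.90 kN = 4.24889 kip.
17.8071 − 4.24889 ≈ 13.56 kip.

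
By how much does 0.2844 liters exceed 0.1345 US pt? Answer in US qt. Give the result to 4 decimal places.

0.2333 US qt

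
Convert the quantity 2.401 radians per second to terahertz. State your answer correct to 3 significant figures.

3.82e-13 THz

1 rad/s = 1.59155e-13 terahertz.
Then 2.401 × 1.59155e-13 ≈ 3.82e-13 THz.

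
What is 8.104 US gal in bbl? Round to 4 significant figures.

0.1930 bbl

1 US gallon = 0.0238095 oil barrels.
Thus 8.104 × 0.0238095 ≈ 0.1930 bbl.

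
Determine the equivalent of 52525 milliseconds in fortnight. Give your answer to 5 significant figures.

4.3423 × 10^-5 fortnight

1 ms = 8.26720 × 10^-10 fortnight.
Then 52525 × 8.26720 × 10^-10 ≈ 4.3423 × 10^-5 fortnight.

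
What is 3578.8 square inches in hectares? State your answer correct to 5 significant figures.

1 in² = 6.45160 × 10^-8 hectares.
3578.8 × 6.45160 × 10^-8 ≈ 0.00023089 ha.

0.00023089 hectares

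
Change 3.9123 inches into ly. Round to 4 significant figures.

1.050 × 10^-17 ly

1 inch = 2.68478 × 10^-18 ly.
3.9123 × 2.68478 × 10^-18 ≈ 1.050 × 10^-17 ly.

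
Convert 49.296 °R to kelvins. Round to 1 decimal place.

°R = K × 9/5.
Applying the formula gives 27.4 K.

27.4 kelvins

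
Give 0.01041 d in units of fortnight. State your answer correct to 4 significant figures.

0.0007436 fortnights

1 d = 0.0714286 fortnight.
Then 0.01041 × 0.0714286 ≈ 0.0007436 fortnight.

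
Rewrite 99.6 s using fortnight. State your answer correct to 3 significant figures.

1 second = 8.26720e-7 fortnight.
Thus 99.6 × 8.26720e-7 ≈ 8.23e-5 fortnight.

8.23e-5 fortnight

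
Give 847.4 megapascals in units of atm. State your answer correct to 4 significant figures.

1 MPa = 9.86923 atm.
847.4 × 9.86923 ≈ 8363 atm.

8363 atmospheres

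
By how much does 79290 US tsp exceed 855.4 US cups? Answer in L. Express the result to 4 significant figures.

79290 US tsp = 390.814 L and 855.4 US cup = 202.378 L.
390.814 − 202.378 ≈ 188.4 L.

188.4 L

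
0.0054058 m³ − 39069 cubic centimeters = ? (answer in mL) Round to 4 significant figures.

-33660 mL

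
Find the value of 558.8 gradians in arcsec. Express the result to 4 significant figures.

1.811e+6 arcsec

1 gradian = 3240.00 arcseconds.
Thus 558.8 × 3240.00 ≈ 1.811e+6 arcsec.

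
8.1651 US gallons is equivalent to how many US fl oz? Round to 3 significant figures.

1050 US fluid ounces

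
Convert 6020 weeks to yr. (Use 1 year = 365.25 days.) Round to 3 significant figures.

1 wk = 0.0191650 yr.
Thus 6020 × 0.0191650 ≈ 115 yr.

115 years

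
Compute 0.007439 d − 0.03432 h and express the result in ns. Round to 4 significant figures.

0.007439 d = 6.42730 × 10^11 ns and 0.03432 h = 1.23552 × 10^11 ns.
6.42730 × 10^11 − 1.23552 × 10^11 ≈ 5.192 × 10^11 ns.

5.192 × 10^11 ns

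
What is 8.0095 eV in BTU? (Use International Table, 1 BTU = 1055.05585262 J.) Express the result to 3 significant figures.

1.22e-21 British thermal units

1 electronvolt = 1.51857e-22 British thermal units.
8.0095 × 1.51857e-22 ≈ 1.22e-21 BTU.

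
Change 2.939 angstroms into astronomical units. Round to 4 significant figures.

1.965e-21 astronomical units

1 Å = 6.68459e-22 astronomical units.
Thus 2.939 × 6.68459e-22 ≈ 1.965e-21 au.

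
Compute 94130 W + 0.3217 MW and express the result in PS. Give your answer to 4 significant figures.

565.4 metric horsepower

94130 W = 127.981 PS and 0.3217 MW = 437.390 PS.
127.981 + 437.390 ≈ 565.4 PS.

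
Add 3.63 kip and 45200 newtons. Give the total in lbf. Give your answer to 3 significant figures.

13800 pounds-force

3.63 kip = 3630.00 lbf and 45200 N = 10161.4 lbf.
3630.00 + 10161.4 ≈ 13800 lbf.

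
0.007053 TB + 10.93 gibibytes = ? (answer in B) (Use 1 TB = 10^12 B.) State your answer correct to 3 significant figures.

0.007053 TB = 7.05300e+9 B and 10.93 GiB = 1.17360e+10 B.
7.05300e+9 + 1.17360e+10 ≈ 1.88e+10 B.

1.88e+10 bytes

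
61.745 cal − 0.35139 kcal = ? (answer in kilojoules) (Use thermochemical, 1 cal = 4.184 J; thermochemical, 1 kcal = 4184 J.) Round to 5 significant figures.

61.745 cal = 0.258341 kJ and 0.35139 kcal = 1.47022 kJ.
0.258341 − 1.47022 ≈ -1.2119 kJ.

-1.2119 kilojoules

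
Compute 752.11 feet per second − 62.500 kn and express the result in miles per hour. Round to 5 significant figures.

440.88 mph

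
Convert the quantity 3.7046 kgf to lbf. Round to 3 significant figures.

1 kgf = 2.20462 lbf.
Then 3.7046 × 2.20462 ≈ 8.17 lbf.

8.17 pounds-force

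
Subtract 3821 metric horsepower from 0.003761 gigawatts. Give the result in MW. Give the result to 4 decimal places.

0.003761 GW = 3.76100 MW and 3821 PS = 2.81034 MW.
3.76100 − 2.81034 ≈ 0.9507 MW.

0.9507 megawatts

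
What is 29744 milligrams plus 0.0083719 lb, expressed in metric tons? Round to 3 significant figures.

3.35 × 10^-5 metric tons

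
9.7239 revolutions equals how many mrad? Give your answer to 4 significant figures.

1 revolution = 6283.19 milliradians.
Thus 9.7239 × 6283.19 ≈ 61100 mrad.

61100 mrad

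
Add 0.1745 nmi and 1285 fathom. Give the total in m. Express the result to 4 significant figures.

2673 m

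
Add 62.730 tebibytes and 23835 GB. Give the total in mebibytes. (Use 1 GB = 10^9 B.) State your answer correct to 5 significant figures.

8.8508 × 10^7 MiB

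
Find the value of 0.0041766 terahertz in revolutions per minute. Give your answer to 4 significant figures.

2.506e+11 revolutions per minute

1 terahertz = 6.00000e+13 rpm.
So 0.0041766 × 6.00000e+13 ≈ 2.506e+11 rpm.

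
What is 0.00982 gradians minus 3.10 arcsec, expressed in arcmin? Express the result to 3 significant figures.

0.00982 grad = 0.530280 arcmin and 3.10 arcsec = 0.0516667 arcmin.
0.530280 − 0.0516667 ≈ 0.479 arcmin.

0.479 arcmin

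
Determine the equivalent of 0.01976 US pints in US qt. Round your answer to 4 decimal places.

0.0099 US quarts

1 US pint = 0.500000 US qt.
Thus 0.01976 × 0.500000 ≈ 0.0099 US qt.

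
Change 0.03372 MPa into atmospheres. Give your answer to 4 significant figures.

1 MPa = 9.86923 atmospheres.
Then 0.03372 × 9.86923 ≈ 0.3328 atm.

0.3328 atmospheres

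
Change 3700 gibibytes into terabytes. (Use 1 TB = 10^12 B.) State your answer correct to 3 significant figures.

1 GiB = 0.00107374 terabytes.
So 3700 × 0.00107374 ≈ 3.97 TB.

3.97 TB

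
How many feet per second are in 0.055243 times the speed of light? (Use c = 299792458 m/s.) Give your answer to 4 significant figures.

1 speed of light = 9.83571e+8 feet per second.
Thus 0.055243 × 9.83571e+8 ≈ 5.434e+7 ft/s.

5.434e+7 ft/s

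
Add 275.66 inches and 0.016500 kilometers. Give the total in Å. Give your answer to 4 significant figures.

2.350 × 10^11 angstroms

275.66 in = 7.00176 × 10^10 Å and 0.016500 km = 1.65000 × 10^11 Å.
7.00176 × 10^10 + 1.65000 × 10^11 ≈ 2.350 × 10^11 Å.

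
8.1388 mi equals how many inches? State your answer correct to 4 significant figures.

515700 inches

1 mile = 63360.0 in.
Thus 8.1388 × 63360.0 ≈ 515700 in.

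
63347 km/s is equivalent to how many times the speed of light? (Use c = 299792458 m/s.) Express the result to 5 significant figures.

0.21130 c

1 km/s = 3.33564 × 10^-6 times the speed of light.
63347 × 3.33564 × 10^-6 ≈ 0.21130 c.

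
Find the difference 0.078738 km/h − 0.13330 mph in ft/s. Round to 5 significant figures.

-0.12375 ft/s

0.078738 km/h = 0.0717574 ft/s and 0.13330 mph = 0.195507 ft/s.
0.0717574 − 0.195507 ≈ -0.12375 ft/s.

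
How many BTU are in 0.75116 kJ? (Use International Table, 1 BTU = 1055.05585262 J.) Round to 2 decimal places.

1 kJ = 0.947817 BTU.
0.75116 × 0.947817 ≈ 0.71 BTU.

0.71 BTU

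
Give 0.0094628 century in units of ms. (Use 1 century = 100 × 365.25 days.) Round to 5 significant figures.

2.9862 × 10^10 milliseconds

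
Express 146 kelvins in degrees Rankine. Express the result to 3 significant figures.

°R = K × 9/5.
Applying the formula gives 263 °R.

263 °R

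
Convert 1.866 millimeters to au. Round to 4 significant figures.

1.247 × 10^-14 astronomical units

1 millimeter = 6.68459 × 10^-15 au.
1.866 × 6.68459 × 10^-15 ≈ 1.247 × 10^-14 au.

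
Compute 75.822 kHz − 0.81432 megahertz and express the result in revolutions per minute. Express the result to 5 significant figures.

75.822 kHz = 4.54932e+6 rpm and 0.81432 MHz = 4.88592e+7 rpm.
4.54932e+6 − 4.88592e+7 ≈ -4.4310e+7 rpm.

-4.4310e+7 rpm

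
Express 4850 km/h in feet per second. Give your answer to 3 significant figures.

4420 ft/s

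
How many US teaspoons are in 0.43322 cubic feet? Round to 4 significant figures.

2489 US tsp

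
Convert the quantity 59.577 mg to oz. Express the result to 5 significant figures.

1 milligram = 3.52740 × 10^-5 oz.
Then 59.577 × 3.52740 × 10^-5 ≈ 0.0021015 oz.

0.0021015 oz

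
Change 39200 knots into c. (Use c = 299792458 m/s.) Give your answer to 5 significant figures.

6.7267e-5 times the speed of light

1 kn = 1.71600e-9 c.
Thus 39200 × 1.71600e-9 ≈ 6.7267e-5 c.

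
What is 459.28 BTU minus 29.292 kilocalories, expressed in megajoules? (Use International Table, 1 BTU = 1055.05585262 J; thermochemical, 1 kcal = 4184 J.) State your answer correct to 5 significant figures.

459.28 BTU = 0.484566 MJ and 29.292 kcal = 0.122558 MJ.
0.484566 − 0.122558 ≈ 0.36201 MJ.

0.36201 megajoules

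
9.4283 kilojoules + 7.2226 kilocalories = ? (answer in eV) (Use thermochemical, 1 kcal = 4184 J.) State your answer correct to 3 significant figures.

2.47 × 10^23 eV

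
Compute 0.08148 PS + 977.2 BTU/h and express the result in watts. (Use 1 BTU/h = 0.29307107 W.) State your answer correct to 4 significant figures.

0.08148 PS = 59.9284 W and 977.2 BTU/h = 286.389 W.
59.9284 + 286.389 ≈ 346.3 W.

346.3 W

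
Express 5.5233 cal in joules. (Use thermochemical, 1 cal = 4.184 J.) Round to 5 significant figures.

23.109 joules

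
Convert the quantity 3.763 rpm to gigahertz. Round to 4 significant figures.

6.272e-11 GHz

1 revolution per minute = 1.66667e-11 GHz.
So 3.763 × 1.66667e-11 ≈ 6.272e-11 GHz.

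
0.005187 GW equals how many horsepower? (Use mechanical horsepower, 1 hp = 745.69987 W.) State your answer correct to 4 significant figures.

6956 hp

1 GW = 1.34102 × 10^6 hp.
So 0.005187 × 1.34102 × 10^6 ≈ 6956 hp.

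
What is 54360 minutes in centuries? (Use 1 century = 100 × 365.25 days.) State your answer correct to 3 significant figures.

0.00103 century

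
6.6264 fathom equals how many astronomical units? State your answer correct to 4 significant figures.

8.101e-11 astronomical units

1 fathom = 1.22248e-11 au.
Thus 6.6264 × 1.22248e-11 ≈ 8.101e-11 au.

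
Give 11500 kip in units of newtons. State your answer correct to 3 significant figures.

1 kip = 4448.22 newtons.
Thus 11500 × 4448.22 ≈ 5.12e+7 N.

5.12e+7 N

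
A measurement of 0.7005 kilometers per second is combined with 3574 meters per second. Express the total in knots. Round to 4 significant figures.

8309 knots

0.7005 km/s = 1361.66 kn and 3574 m/s = 6947.30 kn.
1361.66 + 6947.30 ≈ 8309 kn.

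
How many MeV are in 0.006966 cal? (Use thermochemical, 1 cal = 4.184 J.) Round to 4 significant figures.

1.819 × 10^11 MeV

1 cal = 2.61145 × 10^13 MeV.
Thus 0.006966 × 2.61145 × 10^13 ≈ 1.819 × 10^11 MeV.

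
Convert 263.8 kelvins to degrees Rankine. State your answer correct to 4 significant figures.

°R = K × 9/5.
Applying the formula gives 474.8 °R.

474.8 degrees Rankine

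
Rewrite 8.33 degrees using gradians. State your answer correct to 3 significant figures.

9.26 grad

1 degree = 1.11111 gradians.
So 8.33 × 1.11111 ≈ 9.26 grad.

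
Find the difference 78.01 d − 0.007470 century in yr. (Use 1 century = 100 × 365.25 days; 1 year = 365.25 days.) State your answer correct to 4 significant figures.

-0.5334 years

78.01 d = 0.213580 yr and 0.007470 century = 0.747000 yr.
0.213580 − 0.747000 ≈ -0.5334 yr.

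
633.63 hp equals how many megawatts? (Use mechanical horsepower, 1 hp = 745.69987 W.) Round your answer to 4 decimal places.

0.4725 MW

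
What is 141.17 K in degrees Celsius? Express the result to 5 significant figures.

K = °C + 273.15.
Applying the formula gives -131.98 °C.

-131.98 °C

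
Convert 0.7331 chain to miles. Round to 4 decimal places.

0.0092 mi

1 chain = 0.0125000 miles.
0.7331 × 0.0125000 ≈ 0.0092 mi.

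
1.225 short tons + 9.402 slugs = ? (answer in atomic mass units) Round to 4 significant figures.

7.519 × 10^29 atomic mass units

1.225 short ton = 6.69241 × 10^29 u and 9.402 slug = 8.26309 × 10^28 u.
6.69241 × 10^29 + 8.26309 × 10^28 ≈ 7.519 × 10^29 u.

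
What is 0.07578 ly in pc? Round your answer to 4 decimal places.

1 ly = 0.306601 pc.
Then 0.07578 × 0.306601 ≈ 0.0232 pc.

0.0232 parsecs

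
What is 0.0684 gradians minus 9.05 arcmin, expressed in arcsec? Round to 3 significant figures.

0.0684 grad = 221.616 arcsec and 9.05 arcmin = 543.000 arcsec.
221.616 − 543.000 ≈ -321 arcsec.

-321 arcsec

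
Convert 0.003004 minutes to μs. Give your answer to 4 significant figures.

180200 μs

1 min = 6.00000 × 10^7 μs.
Thus 0.003004 × 6.00000 × 10^7 ≈ 180200 μs.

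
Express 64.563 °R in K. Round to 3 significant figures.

35.9 K

°R = K × 9/5.
Applying the formula gives 35.9 K.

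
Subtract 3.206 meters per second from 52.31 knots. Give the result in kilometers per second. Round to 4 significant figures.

52.31 kn = 0.0269106 km/s and 3.206 m/s = 0.00320600 km/s.
0.0269106 − 0.00320600 ≈ 0.02370 km/s.

0.02370 km/s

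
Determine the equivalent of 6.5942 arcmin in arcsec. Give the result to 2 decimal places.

395.65 arcsec

1 arcminute = 60.0000 arcsec.
So 6.5942 × 60.0000 ≈ 395.65 arcsec.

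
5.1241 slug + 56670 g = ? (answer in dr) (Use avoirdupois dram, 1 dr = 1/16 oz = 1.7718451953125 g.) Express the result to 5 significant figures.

74189 drams

5.1241 slug = 42204.94 dr and 56670 g = 31983.61 dr.
42204.94 + 31983.61 ≈ 74189 dr.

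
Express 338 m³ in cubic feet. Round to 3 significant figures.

1 m³ = 35.3147 cubic feet.
Then 338 × 35.3147 ≈ 11900 ft³.

11900 ft³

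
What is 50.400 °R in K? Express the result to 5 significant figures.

28.000 K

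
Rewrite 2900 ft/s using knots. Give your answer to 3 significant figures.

1 foot per second = 0.592484 knots.
Then 2900 × 0.592484 ≈ 1720 kn.

1720 kn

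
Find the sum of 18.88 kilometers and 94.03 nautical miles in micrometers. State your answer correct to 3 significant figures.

1.93 × 10^11 μm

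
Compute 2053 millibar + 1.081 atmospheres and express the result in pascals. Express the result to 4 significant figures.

314800 Pa

2053 mbar = 205300 Pa and 1.081 atm = 109532 Pa.
205300 + 109532 ≈ 314800 Pa.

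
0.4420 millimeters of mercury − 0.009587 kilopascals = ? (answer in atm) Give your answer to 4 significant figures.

0.4420 mmHg = 0.000581579 atm and 0.009587 kPa = 9.46163 × 10^-5 atm.
0.000581579 − 9.46163 × 10^-5 ≈ 0.0004870 atm.

0.0004870 atmospheres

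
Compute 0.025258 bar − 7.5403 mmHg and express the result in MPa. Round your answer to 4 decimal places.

0.0015 MPa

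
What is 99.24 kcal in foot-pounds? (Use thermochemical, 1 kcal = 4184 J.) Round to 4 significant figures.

306300 foot-pounds

1 kilocalorie = 3085.96 foot-pounds.
99.24 × 3085.96 ≈ 306300 ft·lbf.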